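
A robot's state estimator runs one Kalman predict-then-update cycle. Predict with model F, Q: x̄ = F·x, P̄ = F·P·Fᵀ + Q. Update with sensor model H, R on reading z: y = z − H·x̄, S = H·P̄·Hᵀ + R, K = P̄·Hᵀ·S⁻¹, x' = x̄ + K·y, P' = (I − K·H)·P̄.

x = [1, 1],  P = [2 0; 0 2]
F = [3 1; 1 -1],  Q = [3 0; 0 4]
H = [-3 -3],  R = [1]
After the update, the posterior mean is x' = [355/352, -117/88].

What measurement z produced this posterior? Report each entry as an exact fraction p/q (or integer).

z = [1]

x̄ = F·x = [4, 0]
P̄ = F·P·Fᵀ + Q = [23 4; 4 8]
S = H·P̄·Hᵀ + R = [352]
K = P̄·Hᵀ·S⁻¹ = [-81/352; -9/88]
x' − x̄ = [-1053/352, -117/88] = K·y
y = (KᵀK)⁻¹·Kᵀ·(x' − x̄) = [13]
z = y + H·x̄ = [13] + [-12] = [1]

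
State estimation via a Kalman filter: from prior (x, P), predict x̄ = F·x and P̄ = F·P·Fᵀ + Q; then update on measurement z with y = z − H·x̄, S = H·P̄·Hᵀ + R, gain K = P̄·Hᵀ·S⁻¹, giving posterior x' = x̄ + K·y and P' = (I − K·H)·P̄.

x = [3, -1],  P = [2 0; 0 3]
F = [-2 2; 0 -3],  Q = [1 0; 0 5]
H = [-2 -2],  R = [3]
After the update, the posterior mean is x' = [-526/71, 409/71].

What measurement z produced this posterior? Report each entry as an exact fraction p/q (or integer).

x̄ = F·x = [-8, 3]
P̄ = F·P·Fᵀ + Q = [21 -18; -18 32]
S = H·P̄·Hᵀ + R = [71]
K = P̄·Hᵀ·S⁻¹ = [-6/71; -28/71]
x' − x̄ = [42/71, 196/71] = K·y
y = (KᵀK)⁻¹·Kᵀ·(x' − x̄) = [-7]
z = y + H·x̄ = [-7] + [10] = [3]

z = [3]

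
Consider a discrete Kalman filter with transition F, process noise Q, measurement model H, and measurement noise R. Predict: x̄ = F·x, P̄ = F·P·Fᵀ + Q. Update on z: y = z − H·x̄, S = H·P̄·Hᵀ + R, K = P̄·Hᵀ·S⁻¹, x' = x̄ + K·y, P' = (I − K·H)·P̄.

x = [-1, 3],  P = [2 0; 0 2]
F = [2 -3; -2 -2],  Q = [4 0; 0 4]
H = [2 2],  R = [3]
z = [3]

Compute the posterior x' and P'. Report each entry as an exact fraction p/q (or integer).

x̄ = F·x = [-11, -4]
P̄ = F·P·Fᵀ + Q = [30 4; 4 20]
y = z − H·x̄ = [33]
S = H·P̄·Hᵀ + R = [235]
K = P̄·Hᵀ·S⁻¹ = [68/235; 48/235]
x' = x̄ + K·y = [-341/235, 644/235]
P' = (I − K·H)·P̄ = [2426/235 -2324/235; -2324/235 2396/235]

x' = [-341/235, 644/235]
P' = [2426/235 -2324/235; -2324/235 2396/235]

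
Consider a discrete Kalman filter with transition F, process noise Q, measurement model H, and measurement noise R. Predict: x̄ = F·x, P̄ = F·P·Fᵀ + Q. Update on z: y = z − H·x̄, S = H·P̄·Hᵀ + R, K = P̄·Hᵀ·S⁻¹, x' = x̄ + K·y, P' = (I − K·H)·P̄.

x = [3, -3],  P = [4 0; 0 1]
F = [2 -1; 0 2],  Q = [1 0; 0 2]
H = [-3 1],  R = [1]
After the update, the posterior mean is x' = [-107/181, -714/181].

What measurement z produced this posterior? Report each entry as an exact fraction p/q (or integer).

x̄ = F·x = [9, -6]
P̄ = F·P·Fᵀ + Q = [18 -2; -2 6]
S = H·P̄·Hᵀ + R = [181]
K = P̄·Hᵀ·S⁻¹ = [-56/181; 12/181]
x' − x̄ = [-1736/181, 372/181] = K·y
y = (KᵀK)⁻¹·Kᵀ·(x' − x̄) = [31]
z = y + H·x̄ = [31] + [-33] = [-2]

z = [-2]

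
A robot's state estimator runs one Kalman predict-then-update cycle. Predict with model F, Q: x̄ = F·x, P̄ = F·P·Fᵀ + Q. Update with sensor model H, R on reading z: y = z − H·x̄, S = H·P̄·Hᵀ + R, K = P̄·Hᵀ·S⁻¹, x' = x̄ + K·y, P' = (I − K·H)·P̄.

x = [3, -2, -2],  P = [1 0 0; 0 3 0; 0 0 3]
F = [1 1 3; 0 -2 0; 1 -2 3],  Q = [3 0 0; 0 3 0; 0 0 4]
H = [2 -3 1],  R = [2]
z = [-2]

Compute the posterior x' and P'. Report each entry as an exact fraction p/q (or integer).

x̄ = F·x = [-5, 4, 1]
P̄ = F·P·Fᵀ + Q = [34 -6 22; -6 15 12; 22 12 44]
y = z − H·x̄ = [19]
S = H·P̄·Hᵀ + R = [405]
K = P̄·Hᵀ·S⁻¹ = [4/15; -1/9; 52/405]
x' = x̄ + K·y = [1/15, 17/9, 1393/405]
P' = (I − K·H)·P̄ = [26/5 6 122/15; 6 10 160/9; 122/15 160/9 15116/405]

x' = [1/15, 17/9, 1393/405]
P' = [26/5 6 122/15; 6 10 160/9; 122/15 160/9 15116/405]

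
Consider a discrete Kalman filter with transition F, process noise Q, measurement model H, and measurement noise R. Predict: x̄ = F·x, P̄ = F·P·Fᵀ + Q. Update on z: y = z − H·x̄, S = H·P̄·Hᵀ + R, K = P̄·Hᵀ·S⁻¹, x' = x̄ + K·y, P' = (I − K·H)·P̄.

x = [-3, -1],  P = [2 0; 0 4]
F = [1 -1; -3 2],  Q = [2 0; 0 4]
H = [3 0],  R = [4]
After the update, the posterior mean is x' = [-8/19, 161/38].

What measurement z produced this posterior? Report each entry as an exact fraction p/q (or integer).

z = [-1]

x̄ = F·x = [-2, 7]
P̄ = F·P·Fᵀ + Q = [8 -14; -14 38]
S = H·P̄·Hᵀ + R = [76]
K = P̄·Hᵀ·S⁻¹ = [6/19; -21/38]
x' − x̄ = [30/19, -105/38] = K·y
y = (KᵀK)⁻¹·Kᵀ·(x' − x̄) = [5]
z = y + H·x̄ = [5] + [-6] = [-1]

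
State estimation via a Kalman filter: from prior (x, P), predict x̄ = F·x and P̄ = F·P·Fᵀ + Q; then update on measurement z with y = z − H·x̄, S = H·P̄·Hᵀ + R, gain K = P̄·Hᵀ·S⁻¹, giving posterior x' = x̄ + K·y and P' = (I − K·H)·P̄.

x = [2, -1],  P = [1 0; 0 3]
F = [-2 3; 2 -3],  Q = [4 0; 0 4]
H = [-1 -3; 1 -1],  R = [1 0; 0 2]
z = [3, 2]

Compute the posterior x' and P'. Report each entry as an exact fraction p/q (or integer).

x̄ = F·x = [-7, 7]
P̄ = F·P·Fᵀ + Q = [35 -31; -31 35]
y = z − H·x̄ = [17, 16]
S = H·P̄·Hᵀ + R = [165 132; 132 134]
K = P̄·Hᵀ·S⁻¹ = [-470/2343 49/71; -602/2343 -17/71]
x' = x̄ + K·y = [1481/2343, -2809/2343]
P' = (I − K·H)·P̄ = [2543/2343 -691/2343; -691/2343 431/2343]

x' = [1481/2343, -2809/2343]
P' = [2543/2343 -691/2343; -691/2343 431/2343]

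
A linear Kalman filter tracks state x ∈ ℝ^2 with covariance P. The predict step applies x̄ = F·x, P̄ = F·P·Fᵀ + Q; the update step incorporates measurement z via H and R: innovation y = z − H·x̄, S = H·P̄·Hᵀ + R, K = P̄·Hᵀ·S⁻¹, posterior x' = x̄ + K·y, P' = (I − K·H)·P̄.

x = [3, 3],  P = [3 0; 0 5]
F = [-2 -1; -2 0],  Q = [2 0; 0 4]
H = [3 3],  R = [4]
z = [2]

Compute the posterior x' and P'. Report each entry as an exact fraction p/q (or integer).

x̄ = F·x = [-9, -6]
P̄ = F·P·Fᵀ + Q = [19 12; 12 16]
y = z − H·x̄ = [47]
S = H·P̄·Hᵀ + R = [535]
K = P̄·Hᵀ·S⁻¹ = [93/535; 84/535]
x' = x̄ + K·y = [-444/535, 738/535]
P' = (I − K·H)·P̄ = [1516/535 -1392/535; -1392/535 1504/535]

x' = [-444/535, 738/535]
P' = [1516/535 -1392/535; -1392/535 1504/535]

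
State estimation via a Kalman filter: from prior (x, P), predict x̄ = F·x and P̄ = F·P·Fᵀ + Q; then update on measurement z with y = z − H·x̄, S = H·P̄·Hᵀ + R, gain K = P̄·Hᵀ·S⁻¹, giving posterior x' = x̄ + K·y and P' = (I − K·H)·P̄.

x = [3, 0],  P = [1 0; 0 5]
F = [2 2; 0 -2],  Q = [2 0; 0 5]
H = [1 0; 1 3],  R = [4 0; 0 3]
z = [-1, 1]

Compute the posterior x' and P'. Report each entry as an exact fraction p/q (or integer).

x̄ = F·x = [6, 0]
P̄ = F·P·Fᵀ + Q = [26 -20; -20 25]
y = z − H·x̄ = [-7, -5]
S = H·P̄·Hᵀ + R = [30 -34; -34 134]
K = P̄·Hᵀ·S⁻¹ = [291/358 -17/358; -405/1432 485/1432]
x' = x̄ + K·y = [98/179, 205/716]
P' = (I − K·H)·P̄ = [582/179 -405/358; -405/358 1025/1432]

x' = [98/179, 205/716]
P' = [582/179 -405/358; -405/358 1025/1432]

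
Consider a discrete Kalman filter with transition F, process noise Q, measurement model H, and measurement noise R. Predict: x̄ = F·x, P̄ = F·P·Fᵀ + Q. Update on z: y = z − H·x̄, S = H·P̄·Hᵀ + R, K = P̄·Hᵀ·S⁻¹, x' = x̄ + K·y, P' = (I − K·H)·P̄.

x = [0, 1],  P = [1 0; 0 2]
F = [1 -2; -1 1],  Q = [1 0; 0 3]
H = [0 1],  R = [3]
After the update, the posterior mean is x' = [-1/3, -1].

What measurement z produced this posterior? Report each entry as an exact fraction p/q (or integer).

z = [-2]

x̄ = F·x = [-2, 1]
P̄ = F·P·Fᵀ + Q = [10 -5; -5 6]
S = H·P̄·Hᵀ + R = [9]
K = P̄·Hᵀ·S⁻¹ = [-5/9; 2/3]
x' − x̄ = [5/3, -2] = K·y
y = (KᵀK)⁻¹·Kᵀ·(x' − x̄) = [-3]
z = y + H·x̄ = [-3] + [1] = [-2]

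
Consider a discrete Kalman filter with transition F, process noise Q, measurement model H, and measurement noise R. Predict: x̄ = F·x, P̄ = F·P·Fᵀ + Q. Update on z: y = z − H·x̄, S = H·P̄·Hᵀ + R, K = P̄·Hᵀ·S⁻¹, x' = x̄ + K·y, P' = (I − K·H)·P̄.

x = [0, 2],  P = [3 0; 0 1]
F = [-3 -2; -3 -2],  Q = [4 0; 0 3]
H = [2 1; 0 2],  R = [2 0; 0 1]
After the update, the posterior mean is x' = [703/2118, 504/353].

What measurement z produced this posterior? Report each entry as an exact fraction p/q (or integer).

x̄ = F·x = [-4, -4]
P̄ = F·P·Fᵀ + Q = [35 31; 31 34]
S = H·P̄·Hᵀ + R = [300 192; 192 137]
K = P̄·Hᵀ·S⁻¹ = [1933/4236 -66/353; 8/353 164/353]
x' − x̄ = [9175/2118, 1916/353] = K·y
y = (KᵀK)⁻¹·Kᵀ·(x' − x̄) = [14, 11]
z = y + H·x̄ = [14, 11] + [-12, -8] = [2, 3]

z = [2, 3]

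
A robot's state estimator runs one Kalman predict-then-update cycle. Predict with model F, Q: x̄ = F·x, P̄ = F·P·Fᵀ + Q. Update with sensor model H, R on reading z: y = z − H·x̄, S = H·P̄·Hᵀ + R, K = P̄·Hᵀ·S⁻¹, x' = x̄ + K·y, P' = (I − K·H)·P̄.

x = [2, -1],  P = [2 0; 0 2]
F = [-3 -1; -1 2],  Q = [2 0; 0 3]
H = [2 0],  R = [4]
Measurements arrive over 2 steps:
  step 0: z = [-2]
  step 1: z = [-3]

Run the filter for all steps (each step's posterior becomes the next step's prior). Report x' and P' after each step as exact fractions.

step 0: x̄ = F·x = [-5, -4]
step 0: P̄ = F·P·Fᵀ + Q = [22 2; 2 13]
step 0: y = z − H·x̄ = [8]
step 0: S = H·P̄·Hᵀ + R = [92]
step 0: K = P̄·Hᵀ·S⁻¹ = [11/23; 1/23]
step 0: x' = x̄ + K·y = [-27/23, -84/23]
step 0: P' = (I − K·H)·P̄ = [22/23 2/23; 2/23 295/23]
step 1: x̄ = F·x = [165/23, -141/23]
step 1: P̄ = F·P·Fᵀ + Q = [551/23 -534/23; -534/23 1263/23]
step 1: y = z − H·x̄ = [-399/23]
step 1: S = H·P̄·Hᵀ + R = [2296/23]
step 1: K = P̄·Hᵀ·S⁻¹ = [551/1148; -267/574]
step 1: x' = x̄ + K·y = [-189/164, 159/82]
step 1: P' = (I − K·H)·P̄ = [551/574 -267/287; -267/287 9561/287]

step 0: x' = [-27/23, -84/23], P' = [22/23 2/23; 2/23 295/23]
step 1: x' = [-189/164, 159/82], P' = [551/574 -267/287; -267/287 9561/287]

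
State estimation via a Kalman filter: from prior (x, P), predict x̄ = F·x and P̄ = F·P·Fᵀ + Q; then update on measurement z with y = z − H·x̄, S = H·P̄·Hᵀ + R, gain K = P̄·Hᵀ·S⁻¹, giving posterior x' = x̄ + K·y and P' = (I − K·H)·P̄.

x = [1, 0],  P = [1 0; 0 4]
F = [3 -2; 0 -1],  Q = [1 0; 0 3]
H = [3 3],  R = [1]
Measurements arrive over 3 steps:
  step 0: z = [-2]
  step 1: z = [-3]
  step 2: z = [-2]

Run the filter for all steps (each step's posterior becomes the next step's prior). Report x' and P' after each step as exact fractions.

step 0: x̄ = F·x = [3, 0]
step 0: P̄ = F·P·Fᵀ + Q = [26 8; 8 7]
step 0: y = z − H·x̄ = [-11]
step 0: S = H·P̄·Hᵀ + R = [442]
step 0: K = P̄·Hᵀ·S⁻¹ = [3/13; 45/442]
step 0: x' = x̄ + K·y = [6/13, -495/442]
step 0: P' = (I − K·H)·P̄ = [32/13 -31/13; -31/13 1069/442]
step 1: x̄ = F·x = [801/221, 495/442]
step 1: P̄ = F·P·Fᵀ + Q = [13579/221 2650/221; 2650/221 2395/442]
step 1: y = z − H·x̄ = [-7617/442]
step 1: S = H·P̄·Hᵀ + R = [361819/442]
step 1: K = P̄·Hᵀ·S⁻¹ = [97374/361819; 23085/361819]
step 1: x' = x̄ + K·y = [-366660/361819, 7380/361819]
step 1: P' = (I − K·H)·P̄ = [779603/361819 -747145/361819; -747145/361819 754840/361819]
step 2: x̄ = F·x = [-1114740/361819, -7380/361819]
step 2: P̄ = F·P·Fᵀ + Q = [19363346/361819 3751115/361819; 3751115/361819 1840297/361819]
step 2: y = z − H·x̄ = [2642722/361819]
step 2: S = H·P̄·Hᵀ + R = [258714676/361819]
step 2: K = P̄·Hᵀ·S⁻¹ = [69343383/258714676; 4193559/64678669]
step 2: x' = x̄ + K·y = [-145299603/129357338, 29310462/64678669]
step 2: P' = (I − K·H)·P̄ = [555739253/258714676 -133156198/64678669; -133156198/64678669 134554051/64678669]

step 0: x' = [6/13, -495/442], P' = [32/13 -31/13; -31/13 1069/442]
step 1: x' = [-366660/361819, 7380/361819], P' = [779603/361819 -747145/361819; -747145/361819 754840/361819]
step 2: x' = [-145299603/129357338, 29310462/64678669], P' = [555739253/258714676 -133156198/64678669; -133156198/64678669 134554051/64678669]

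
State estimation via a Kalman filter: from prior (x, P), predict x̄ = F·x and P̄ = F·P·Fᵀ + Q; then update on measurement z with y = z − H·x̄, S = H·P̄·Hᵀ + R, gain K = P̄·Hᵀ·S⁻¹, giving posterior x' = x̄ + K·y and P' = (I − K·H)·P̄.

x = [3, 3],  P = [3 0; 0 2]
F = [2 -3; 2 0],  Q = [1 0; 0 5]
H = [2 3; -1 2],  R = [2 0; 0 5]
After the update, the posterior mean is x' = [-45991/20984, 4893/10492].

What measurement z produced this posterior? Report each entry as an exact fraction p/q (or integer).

z = [-3, 2]

x̄ = F·x = [-3, 6]
P̄ = F·P·Fᵀ + Q = [31 12; 12 17]
S = H·P̄·Hᵀ + R = [423 52; 52 56]
K = P̄·Hᵀ·S⁻¹ = [1463/5246 -8057/20984; 382/2623 2703/10492]
x' − x̄ = [16961/20984, -58059/10492] = K·y
y = (KᵀK)⁻¹·Kᵀ·(x' − x̄) = [-15, -13]
z = y + H·x̄ = [-15, -13] + [12, 15] = [-3, 2]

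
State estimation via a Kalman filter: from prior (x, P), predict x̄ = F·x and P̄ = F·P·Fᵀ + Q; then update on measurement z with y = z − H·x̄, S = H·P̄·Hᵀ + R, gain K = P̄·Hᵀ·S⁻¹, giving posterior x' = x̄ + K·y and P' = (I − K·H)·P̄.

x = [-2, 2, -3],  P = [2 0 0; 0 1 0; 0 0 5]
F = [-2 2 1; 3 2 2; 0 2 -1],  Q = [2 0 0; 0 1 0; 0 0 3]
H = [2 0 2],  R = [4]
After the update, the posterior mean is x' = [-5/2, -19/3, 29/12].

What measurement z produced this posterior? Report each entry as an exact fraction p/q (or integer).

z = [-1]

x̄ = F·x = [5, -8, 7]
P̄ = F·P·Fᵀ + Q = [19 2 -1; 2 43 -6; -1 -6 12]
S = H·P̄·Hᵀ + R = [120]
K = P̄·Hᵀ·S⁻¹ = [3/10; -1/15; 11/60]
x' − x̄ = [-15/2, 5/3, -55/12] = K·y
y = (KᵀK)⁻¹·Kᵀ·(x' − x̄) = [-25]
z = y + H·x̄ = [-25] + [24] = [-1]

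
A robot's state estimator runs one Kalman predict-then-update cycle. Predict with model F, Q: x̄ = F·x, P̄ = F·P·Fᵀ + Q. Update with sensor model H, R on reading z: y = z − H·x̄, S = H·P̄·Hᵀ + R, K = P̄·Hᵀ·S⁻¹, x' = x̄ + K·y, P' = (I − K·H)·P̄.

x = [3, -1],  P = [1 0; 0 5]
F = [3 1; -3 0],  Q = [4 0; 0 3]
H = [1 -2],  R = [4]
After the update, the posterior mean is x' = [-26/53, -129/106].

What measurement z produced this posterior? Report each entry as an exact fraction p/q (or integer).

x̄ = F·x = [8, -9]
P̄ = F·P·Fᵀ + Q = [18 -9; -9 12]
S = H·P̄·Hᵀ + R = [106]
K = P̄·Hᵀ·S⁻¹ = [18/53; -33/106]
x' − x̄ = [-450/53, 825/106] = K·y
y = (KᵀK)⁻¹·Kᵀ·(x' − x̄) = [-25]
z = y + H·x̄ = [-25] + [26] = [1]

z = [1]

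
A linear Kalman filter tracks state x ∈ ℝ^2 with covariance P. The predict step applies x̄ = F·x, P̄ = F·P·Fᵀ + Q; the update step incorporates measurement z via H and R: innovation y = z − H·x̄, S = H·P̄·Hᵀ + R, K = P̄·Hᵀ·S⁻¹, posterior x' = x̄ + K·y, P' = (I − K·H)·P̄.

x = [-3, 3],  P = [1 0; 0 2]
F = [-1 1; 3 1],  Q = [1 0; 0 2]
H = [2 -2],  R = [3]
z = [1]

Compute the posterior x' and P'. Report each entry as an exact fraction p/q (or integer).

x̄ = F·x = [6, -6]
P̄ = F·P·Fᵀ + Q = [4 -1; -1 13]
y = z − H·x̄ = [-23]
S = H·P̄·Hᵀ + R = [79]
K = P̄·Hᵀ·S⁻¹ = [10/79; -28/79]
x' = x̄ + K·y = [244/79, 170/79]
P' = (I − K·H)·P̄ = [216/79 201/79; 201/79 243/79]

x' = [244/79, 170/79]
P' = [216/79 201/79; 201/79 243/79]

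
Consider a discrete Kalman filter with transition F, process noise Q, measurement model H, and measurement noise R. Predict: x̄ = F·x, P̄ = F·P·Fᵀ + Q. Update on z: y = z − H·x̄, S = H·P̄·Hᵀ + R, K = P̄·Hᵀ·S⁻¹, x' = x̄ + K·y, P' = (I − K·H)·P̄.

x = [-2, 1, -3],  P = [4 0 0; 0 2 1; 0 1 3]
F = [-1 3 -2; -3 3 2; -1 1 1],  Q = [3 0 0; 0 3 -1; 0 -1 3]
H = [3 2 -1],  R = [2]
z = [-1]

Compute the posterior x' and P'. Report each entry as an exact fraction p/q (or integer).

x̄ = F·x = [11, 3, 0]
P̄ = F·P·Fᵀ + Q = [25 18 5; 18 81 28; 5 28 14]
y = z − H·x̄ = [-40]
S = H·P̄·Hᵀ + R = [639]
K = P̄·Hᵀ·S⁻¹ = [106/639; 188/639; 19/213]
x' = x̄ + K·y = [2789/639, -5603/639, -760/213]
P' = (I − K·H)·P̄ = [4739/639 -8426/639 -949/213; -8426/639 16415/639 2392/213; -949/213 2392/213 633/71]

x' = [2789/639, -5603/639, -760/213]
P' = [4739/639 -8426/639 -949/213; -8426/639 16415/639 2392/213; -949/213 2392/213 633/71]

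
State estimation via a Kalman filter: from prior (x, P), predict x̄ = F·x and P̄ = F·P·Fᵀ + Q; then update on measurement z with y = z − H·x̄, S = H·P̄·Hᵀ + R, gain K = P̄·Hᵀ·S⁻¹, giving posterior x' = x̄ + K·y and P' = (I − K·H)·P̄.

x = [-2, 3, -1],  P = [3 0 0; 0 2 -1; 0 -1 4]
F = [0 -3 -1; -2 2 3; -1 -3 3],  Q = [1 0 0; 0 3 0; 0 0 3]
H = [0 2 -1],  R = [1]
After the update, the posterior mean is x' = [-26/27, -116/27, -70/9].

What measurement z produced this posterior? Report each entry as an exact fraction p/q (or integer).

z = [-1]

x̄ = F·x = [-8, 7, -10]
P̄ = F·P·Fᵀ + Q = [17 -13 12; -13 47 33; 12 33 78]
S = H·P̄·Hᵀ + R = [135]
K = P̄·Hᵀ·S⁻¹ = [-38/135; 61/135; -4/45]
x' − x̄ = [190/27, -305/27, 20/9] = K·y
y = (KᵀK)⁻¹·Kᵀ·(x' − x̄) = [-25]
z = y + H·x̄ = [-25] + [24] = [-1]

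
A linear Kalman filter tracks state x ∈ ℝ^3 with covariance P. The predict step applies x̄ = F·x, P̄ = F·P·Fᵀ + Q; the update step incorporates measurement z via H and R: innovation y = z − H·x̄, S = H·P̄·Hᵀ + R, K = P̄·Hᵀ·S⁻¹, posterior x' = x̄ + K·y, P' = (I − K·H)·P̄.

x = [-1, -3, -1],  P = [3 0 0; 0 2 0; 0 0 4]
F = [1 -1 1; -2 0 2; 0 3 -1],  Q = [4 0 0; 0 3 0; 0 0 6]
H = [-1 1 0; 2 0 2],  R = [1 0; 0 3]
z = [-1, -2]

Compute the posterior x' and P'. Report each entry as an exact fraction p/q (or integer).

x' = [1273/1081, 120/1081, -2600/1081]
P' = [10844/1081 10561/1081 -10820/1081; 10561/1081 11330/1081 -10546/1081; -10820/1081 -10546/1081 11576/1081]

x̄ = F·x = [1, 0, -8]
P̄ = F·P·Fᵀ + Q = [13 2 -10; 2 31 -8; -10 -8 28]
y = z − H·x̄ = [0, 12]
S = H·P̄·Hᵀ + R = [41 -18; -18 87]
K = P̄·Hᵀ·S⁻¹ = [-283/1081 16/1081; 769/1081 10/1081; 274/1081 504/1081]
x' = x̄ + K·y = [1273/1081, 120/1081, -2600/1081]
P' = (I − K·H)·P̄ = [10844/1081 10561/1081 -10820/1081; 10561/1081 11330/1081 -10546/1081; -10820/1081 -10546/1081 11576/1081]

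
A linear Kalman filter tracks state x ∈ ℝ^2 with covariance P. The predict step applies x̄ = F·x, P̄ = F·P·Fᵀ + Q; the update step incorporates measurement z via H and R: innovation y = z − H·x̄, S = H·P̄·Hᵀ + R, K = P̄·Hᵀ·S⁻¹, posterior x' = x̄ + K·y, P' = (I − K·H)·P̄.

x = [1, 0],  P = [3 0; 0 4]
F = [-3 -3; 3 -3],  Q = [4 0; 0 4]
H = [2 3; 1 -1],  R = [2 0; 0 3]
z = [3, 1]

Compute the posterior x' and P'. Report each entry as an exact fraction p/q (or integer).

x' = [123527/113375, 30753/113375]
P' = [128234/113375 -70474/113375; -70474/113375 62114/113375]

x̄ = F·x = [-3, 3]
P̄ = F·P·Fᵀ + Q = [67 9; 9 67]
y = z − H·x̄ = [0, 7]
S = H·P̄·Hᵀ + R = [981 -58; -58 119]
K = P̄·Hᵀ·S⁻¹ = [22523/113375 66236/113375; 22697/113375 -44196/113375]
x' = x̄ + K·y = [123527/113375, 30753/113375]
P' = (I − K·H)·P̄ = [128234/113375 -70474/113375; -70474/113375 62114/113375]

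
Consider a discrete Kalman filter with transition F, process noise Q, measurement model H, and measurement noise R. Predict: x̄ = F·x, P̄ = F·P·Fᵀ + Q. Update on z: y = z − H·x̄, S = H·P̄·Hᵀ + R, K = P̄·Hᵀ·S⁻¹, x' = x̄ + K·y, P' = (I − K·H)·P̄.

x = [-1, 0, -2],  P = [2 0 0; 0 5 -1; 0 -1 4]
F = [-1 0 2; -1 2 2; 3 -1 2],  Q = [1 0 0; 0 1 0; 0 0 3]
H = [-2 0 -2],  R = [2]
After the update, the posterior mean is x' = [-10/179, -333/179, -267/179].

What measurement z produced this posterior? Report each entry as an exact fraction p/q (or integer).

z = [3]

x̄ = F·x = [-3, -3, -7]
P̄ = F·P·Fᵀ + Q = [19 14 12; 14 31 -2; 12 -2 46]
S = H·P̄·Hᵀ + R = [358]
K = P̄·Hᵀ·S⁻¹ = [-31/179; -12/179; -58/179]
x' − x̄ = [527/179, 204/179, 986/179] = K·y
y = (KᵀK)⁻¹·Kᵀ·(x' − x̄) = [-17]
z = y + H·x̄ = [-17] + [20] = [3]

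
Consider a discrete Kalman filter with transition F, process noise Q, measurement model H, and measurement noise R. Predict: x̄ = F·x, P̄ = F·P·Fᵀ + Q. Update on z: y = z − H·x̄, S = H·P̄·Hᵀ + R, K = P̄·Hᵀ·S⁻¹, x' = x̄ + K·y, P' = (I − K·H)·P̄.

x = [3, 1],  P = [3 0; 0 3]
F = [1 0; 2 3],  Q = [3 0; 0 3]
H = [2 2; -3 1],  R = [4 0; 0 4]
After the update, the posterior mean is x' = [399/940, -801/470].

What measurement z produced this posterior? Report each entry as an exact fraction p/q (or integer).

z = [-3, -3]

x̄ = F·x = [3, 9]
P̄ = F·P·Fᵀ + Q = [6 6; 6 42]
S = H·P̄·Hᵀ + R = [244 24; 24 64]
K = P̄·Hᵀ·S⁻¹ = [57/470 -219/940; 87/235 111/470]
x' − x̄ = [-2421/940, -5031/470] = K·y
y = (KᵀK)⁻¹·Kᵀ·(x' − x̄) = [-27, -3]
z = y + H·x̄ = [-27, -3] + [24, 0] = [-3, -3]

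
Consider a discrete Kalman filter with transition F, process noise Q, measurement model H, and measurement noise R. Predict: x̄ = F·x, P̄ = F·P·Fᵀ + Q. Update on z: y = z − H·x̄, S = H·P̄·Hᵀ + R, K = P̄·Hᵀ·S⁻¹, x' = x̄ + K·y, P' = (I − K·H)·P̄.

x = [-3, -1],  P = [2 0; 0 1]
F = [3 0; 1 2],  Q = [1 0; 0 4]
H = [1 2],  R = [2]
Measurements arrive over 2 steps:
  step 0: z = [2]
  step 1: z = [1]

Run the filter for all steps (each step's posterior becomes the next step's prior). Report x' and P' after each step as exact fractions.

step 0: x' = [-114/85, 121/85], P' = [654/85 -296/85; -296/85 174/85]
step 1: x' = [-23085/8909, 15826/8909], P' = [152494/8909 -69904/8909; -69904/8909 36150/8909]

step 0: x̄ = F·x = [-9, -5]
step 0: P̄ = F·P·Fᵀ + Q = [19 6; 6 10]
step 0: y = z − H·x̄ = [21]
step 0: S = H·P̄·Hᵀ + R = [85]
step 0: K = P̄·Hᵀ·S⁻¹ = [31/85; 26/85]
step 0: x' = x̄ + K·y = [-114/85, 121/85]
step 0: P' = (I − K·H)·P̄ = [654/85 -296/85; -296/85 174/85]
step 1: x̄ = F·x = [-342/85, 128/85]
step 1: P̄ = F·P·Fᵀ + Q = [5971/85 186/85; 186/85 506/85]
step 1: y = z − H·x̄ = [171/85]
step 1: S = H·P̄·Hᵀ + R = [8909/85]
step 1: K = P̄·Hᵀ·S⁻¹ = [6343/8909; 1198/8909]
step 1: x' = x̄ + K·y = [-23085/8909, 15826/8909]
step 1: P' = (I − K·H)·P̄ = [152494/8909 -69904/8909; -69904/8909 36150/8909]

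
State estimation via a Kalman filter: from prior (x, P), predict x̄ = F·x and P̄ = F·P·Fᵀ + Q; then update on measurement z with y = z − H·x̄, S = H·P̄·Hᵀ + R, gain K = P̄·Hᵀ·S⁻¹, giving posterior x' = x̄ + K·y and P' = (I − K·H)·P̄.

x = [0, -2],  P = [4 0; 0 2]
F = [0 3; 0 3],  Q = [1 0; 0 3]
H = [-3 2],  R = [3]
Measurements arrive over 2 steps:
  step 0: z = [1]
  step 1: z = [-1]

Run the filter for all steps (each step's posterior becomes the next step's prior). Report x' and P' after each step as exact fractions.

step 0: x' = [-7/2, -32/7], P' = [17/2 12; 12 123/7]
step 1: x' = [-296/425, -121/85], P' = [7046/425 2001/85; 2001/85 579/17]

step 0: x̄ = F·x = [-6, -6]
step 0: P̄ = F·P·Fᵀ + Q = [19 18; 18 21]
step 0: y = z − H·x̄ = [-5]
step 0: S = H·P̄·Hᵀ + R = [42]
step 0: K = P̄·Hᵀ·S⁻¹ = [-1/2; -2/7]
step 0: x' = x̄ + K·y = [-7/2, -32/7]
step 0: P' = (I − K·H)·P̄ = [17/2 12; 12 123/7]
step 1: x̄ = F·x = [-96/7, -96/7]
step 1: P̄ = F·P·Fᵀ + Q = [1114/7 1107/7; 1107/7 1128/7]
step 1: y = z − H·x̄ = [-103/7]
step 1: S = H·P̄·Hᵀ + R = [1275/7]
step 1: K = P̄·Hᵀ·S⁻¹ = [-376/425; -71/85]
step 1: x' = x̄ + K·y = [-296/425, -121/85]
step 1: P' = (I − K·H)·P̄ = [7046/425 2001/85; 2001/85 579/17]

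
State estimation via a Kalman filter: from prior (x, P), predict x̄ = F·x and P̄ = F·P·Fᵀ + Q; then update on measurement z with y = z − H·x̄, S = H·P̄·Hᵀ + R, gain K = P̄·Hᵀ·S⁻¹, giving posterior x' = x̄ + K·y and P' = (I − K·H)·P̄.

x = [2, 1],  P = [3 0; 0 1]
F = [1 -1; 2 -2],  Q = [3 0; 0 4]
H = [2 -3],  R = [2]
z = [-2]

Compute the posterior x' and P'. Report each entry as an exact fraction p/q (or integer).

x' = [47/57, 70/57]
P' = [349/57 236/57; 236/57 172/57]

x̄ = F·x = [1, 2]
P̄ = F·P·Fᵀ + Q = [7 8; 8 20]
y = z − H·x̄ = [2]
S = H·P̄·Hᵀ + R = [114]
K = P̄·Hᵀ·S⁻¹ = [-5/57; -22/57]
x' = x̄ + K·y = [47/57, 70/57]
P' = (I − K·H)·P̄ = [349/57 236/57; 236/57 172/57]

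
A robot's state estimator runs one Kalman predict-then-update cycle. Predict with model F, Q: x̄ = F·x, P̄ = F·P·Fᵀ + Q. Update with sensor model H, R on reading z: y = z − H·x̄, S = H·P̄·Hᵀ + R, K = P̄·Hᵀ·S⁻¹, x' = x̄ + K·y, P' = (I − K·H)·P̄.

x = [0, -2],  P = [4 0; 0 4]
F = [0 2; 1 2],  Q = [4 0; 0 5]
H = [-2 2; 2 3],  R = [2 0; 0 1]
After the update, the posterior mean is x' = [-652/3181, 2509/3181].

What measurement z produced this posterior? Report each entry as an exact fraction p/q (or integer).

x̄ = F·x = [-4, -4]
P̄ = F·P·Fᵀ + Q = [20 16; 16 25]
S = H·P̄·Hᵀ + R = [54 38; 38 498]
K = P̄·Hᵀ·S⁻¹ = [-916/3181 632/3181; 2449/12724 2547/12724]
x' − x̄ = [12072/3181, 15233/3181] = K·y
y = (KᵀK)⁻¹·Kᵀ·(x' − x̄) = [2, 22]
z = y + H·x̄ = [2, 22] + [0, -20] = [2, 2]

z = [2, 2]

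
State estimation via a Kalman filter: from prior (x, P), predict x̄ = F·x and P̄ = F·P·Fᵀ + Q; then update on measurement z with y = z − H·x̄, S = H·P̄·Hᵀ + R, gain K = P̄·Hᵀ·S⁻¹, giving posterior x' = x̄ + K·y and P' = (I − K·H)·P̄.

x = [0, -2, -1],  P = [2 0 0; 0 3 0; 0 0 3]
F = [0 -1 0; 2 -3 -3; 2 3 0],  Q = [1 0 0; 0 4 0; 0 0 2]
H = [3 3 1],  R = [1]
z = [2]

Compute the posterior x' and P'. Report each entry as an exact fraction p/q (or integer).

x' = [287/331, 404/331, -2797/662]
P' = [874/331 -111/331 -2274/331; -111/331 628/331 -1448/331; -2274/331 -1448/331 22285/662]

x̄ = F·x = [2, 9, -6]
P̄ = F·P·Fᵀ + Q = [4 9 -9; 9 66 -19; -9 -19 37]
y = z − H·x̄ = [-25]
S = H·P̄·Hᵀ + R = [662]
K = P̄·Hᵀ·S⁻¹ = [15/331; 103/331; -47/662]
x' = x̄ + K·y = [287/331, 404/331, -2797/662]
P' = (I − K·H)·P̄ = [874/331 -111/331 -2274/331; -111/331 628/331 -1448/331; -2274/331 -1448/331 22285/662]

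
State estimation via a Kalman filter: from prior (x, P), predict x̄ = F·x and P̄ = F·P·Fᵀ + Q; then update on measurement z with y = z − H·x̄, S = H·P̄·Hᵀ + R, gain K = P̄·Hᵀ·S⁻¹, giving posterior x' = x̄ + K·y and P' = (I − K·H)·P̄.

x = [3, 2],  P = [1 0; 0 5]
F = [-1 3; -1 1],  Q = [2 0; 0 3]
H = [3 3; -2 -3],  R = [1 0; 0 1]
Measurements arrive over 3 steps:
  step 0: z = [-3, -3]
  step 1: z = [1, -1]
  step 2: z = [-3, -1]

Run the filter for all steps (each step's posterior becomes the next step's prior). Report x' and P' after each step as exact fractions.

step 0: x̄ = F·x = [3, -1]
step 0: P̄ = F·P·Fᵀ + Q = [48 16; 16 9]
step 0: y = z − H·x̄ = [-9, 0]
step 0: S = H·P̄·Hᵀ + R = [802 -609; -609 466]
step 0: K = P̄·Hᵀ·S⁻¹ = [1776/2851 1440/2851; -981/2851 -1643/2851]
step 0: x' = x̄ + K·y = [-7431/2851, 5978/2851]
step 0: P' = (I − K·H)·P̄ = [3216/2851 -2624/2851; -2624/2851 2297/2851]
step 1: x̄ = F·x = [25365/2851, 13409/2851]
step 1: P̄ = F·P·Fᵀ + Q = [45335/2851 20603/2851; 20603/2851 19314/2851]
step 1: y = z − H·x̄ = [-113471/2851, 88106/2851]
step 1: S = H·P̄·Hᵀ + R = [955546/2851 -754881/2851; -754881/2851 605253/2851]
step 1: K = P̄·Hᵀ·S⁻¹ = [540631/994009 1271600/2982027; -276545/994009 -1523227/2982027]
step 1: x' = x̄ + K·y = [1275652/2982027, -28034/2982027]
step 1: P' = (I − K·H)·P̄ = [2893493/2982027 -2352862/2982027; -2352862/2982027 2076317/2982027]
step 2: x̄ = F·x = [-1359754/2982027, -434562/994009]
step 2: P̄ = F·P·Fᵀ + Q = [41661572/2982027 6177964/994009; 6177964/994009 6207205/994009]
step 2: y = z − H·x̄ = [-318587/994009, -9612593/2982027]
step 2: S = H·P̄·Hᵀ + R = [293046922/994009 -231857449/994009; -231857449/994009 559629554/2982027]
step 2: K = P̄·Hᵀ·S⁻¹ = [1485304764/2740506665 1165793552/2740506665; -758345727/2740506665 -1397651001/2740506665]
step 2: x' = x̄ + K·y = [-1096724490/548101333, 710059790/548101333]
step 2: P' = (I − K·H)·P̄ = [2651098316/2740506665 -2155996728/2740506665; -2155996728/2740506665 1903214819/2740506665]

step 0: x' = [-7431/2851, 5978/2851], P' = [3216/2851 -2624/2851; -2624/2851 2297/2851]
step 1: x' = [1275652/2982027, -28034/2982027], P' = [2893493/2982027 -2352862/2982027; -2352862/2982027 2076317/2982027]
step 2: x' = [-1096724490/548101333, 710059790/548101333], P' = [2651098316/2740506665 -2155996728/2740506665; -2155996728/2740506665 1903214819/2740506665]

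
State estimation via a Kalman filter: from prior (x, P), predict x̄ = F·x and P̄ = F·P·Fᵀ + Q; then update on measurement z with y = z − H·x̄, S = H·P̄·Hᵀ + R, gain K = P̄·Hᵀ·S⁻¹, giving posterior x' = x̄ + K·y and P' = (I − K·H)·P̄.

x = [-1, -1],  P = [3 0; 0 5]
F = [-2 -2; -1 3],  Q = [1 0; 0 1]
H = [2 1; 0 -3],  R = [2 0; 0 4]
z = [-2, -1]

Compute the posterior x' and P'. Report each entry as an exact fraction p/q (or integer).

x' = [-6859/6451, 6029/19353]
P' = [3861/6451 -1420/6451; -1420/6451 8524/19353]

x̄ = F·x = [4, -2]
P̄ = F·P·Fᵀ + Q = [33 -24; -24 49]
y = z − H·x̄ = [-8, -7]
S = H·P̄·Hᵀ + R = [87 -3; -3 445]
K = P̄·Hᵀ·S⁻¹ = [3151/6451 1065/6451; 2/19353 -2131/6451]
x' = x̄ + K·y = [-6859/6451, 6029/19353]
P' = (I − K·H)·P̄ = [3861/6451 -1420/6451; -1420/6451 8524/19353]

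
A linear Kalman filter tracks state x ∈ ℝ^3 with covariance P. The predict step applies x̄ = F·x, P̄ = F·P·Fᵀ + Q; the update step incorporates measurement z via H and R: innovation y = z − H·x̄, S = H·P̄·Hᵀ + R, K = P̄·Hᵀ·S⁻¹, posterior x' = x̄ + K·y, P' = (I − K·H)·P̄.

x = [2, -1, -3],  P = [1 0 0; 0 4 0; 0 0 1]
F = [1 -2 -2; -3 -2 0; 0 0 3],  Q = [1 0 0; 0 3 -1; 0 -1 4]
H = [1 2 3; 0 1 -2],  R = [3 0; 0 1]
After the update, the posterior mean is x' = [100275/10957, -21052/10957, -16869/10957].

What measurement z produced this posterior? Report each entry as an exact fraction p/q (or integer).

z = [1, 1]

x̄ = F·x = [10, -4, -9]
P̄ = F·P·Fᵀ + Q = [22 13 -6; 13 28 -1; -6 -1 13]
S = H·P̄·Hᵀ + R = [258 4; 4 85]
K = P̄·Hᵀ·S⁻¹ = [1225/10957 3165/10957; 2745/10957 3738/10957; 2743/21914 -3545/10957]
x' − x̄ = [-9295/10957, 22776/10957, 81744/10957] = K·y
y = (KᵀK)⁻¹·Kᵀ·(x' − x̄) = [26, -13]
z = y + H·x̄ = [26, -13] + [-25, 14] = [1, 1]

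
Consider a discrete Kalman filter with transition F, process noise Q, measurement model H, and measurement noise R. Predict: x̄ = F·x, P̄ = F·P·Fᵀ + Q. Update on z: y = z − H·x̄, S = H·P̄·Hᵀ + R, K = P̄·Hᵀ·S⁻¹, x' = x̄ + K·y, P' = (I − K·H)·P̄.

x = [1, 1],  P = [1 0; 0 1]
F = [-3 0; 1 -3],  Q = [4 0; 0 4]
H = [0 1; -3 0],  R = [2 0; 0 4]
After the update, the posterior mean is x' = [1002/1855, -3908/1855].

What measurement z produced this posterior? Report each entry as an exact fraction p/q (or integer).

z = [-2, -2]

x̄ = F·x = [-3, -2]
P̄ = F·P·Fᵀ + Q = [13 -3; -3 14]
S = H·P̄·Hᵀ + R = [16 9; 9 121]
K = P̄·Hᵀ·S⁻¹ = [-12/1855 -597/1855; 1613/1855 18/1855]
x' − x̄ = [6567/1855, -198/1855] = K·y
y = (KᵀK)⁻¹·Kᵀ·(x' − x̄) = [0, -11]
z = y + H·x̄ = [0, -11] + [-2, 9] = [-2, -2]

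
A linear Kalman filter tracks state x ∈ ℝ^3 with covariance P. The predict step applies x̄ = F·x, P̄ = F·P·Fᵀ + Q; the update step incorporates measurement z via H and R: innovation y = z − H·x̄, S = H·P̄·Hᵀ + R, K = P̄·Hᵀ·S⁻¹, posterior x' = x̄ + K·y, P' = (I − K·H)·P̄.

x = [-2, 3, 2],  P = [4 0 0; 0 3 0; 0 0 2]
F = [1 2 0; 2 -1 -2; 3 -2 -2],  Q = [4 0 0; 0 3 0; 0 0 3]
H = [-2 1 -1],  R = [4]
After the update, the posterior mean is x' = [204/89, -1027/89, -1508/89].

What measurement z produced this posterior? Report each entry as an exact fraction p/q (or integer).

z = [1]

x̄ = F·x = [4, -11, -16]
P̄ = F·P·Fᵀ + Q = [20 2 0; 2 30 38; 0 38 59]
S = H·P̄·Hᵀ + R = [89]
K = P̄·Hᵀ·S⁻¹ = [-38/89; -12/89; -21/89]
x' − x̄ = [-152/89, -48/89, -84/89] = K·y
y = (KᵀK)⁻¹·Kᵀ·(x' − x̄) = [4]
z = y + H·x̄ = [4] + [-3] = [1]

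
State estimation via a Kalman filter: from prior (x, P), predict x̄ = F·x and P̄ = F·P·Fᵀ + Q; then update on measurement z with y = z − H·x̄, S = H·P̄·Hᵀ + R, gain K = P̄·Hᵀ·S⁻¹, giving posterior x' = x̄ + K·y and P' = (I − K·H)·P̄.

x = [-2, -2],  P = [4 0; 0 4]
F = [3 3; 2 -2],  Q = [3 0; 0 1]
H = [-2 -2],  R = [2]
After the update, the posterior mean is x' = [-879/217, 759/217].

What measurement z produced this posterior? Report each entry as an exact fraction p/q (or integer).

z = [1]

x̄ = F·x = [-12, 0]
P̄ = F·P·Fᵀ + Q = [75 0; 0 33]
S = H·P̄·Hᵀ + R = [434]
K = P̄·Hᵀ·S⁻¹ = [-75/217; -33/217]
x' − x̄ = [1725/217, 759/217] = K·y
y = (KᵀK)⁻¹·Kᵀ·(x' − x̄) = [-23]
z = y + H·x̄ = [-23] + [24] = [1]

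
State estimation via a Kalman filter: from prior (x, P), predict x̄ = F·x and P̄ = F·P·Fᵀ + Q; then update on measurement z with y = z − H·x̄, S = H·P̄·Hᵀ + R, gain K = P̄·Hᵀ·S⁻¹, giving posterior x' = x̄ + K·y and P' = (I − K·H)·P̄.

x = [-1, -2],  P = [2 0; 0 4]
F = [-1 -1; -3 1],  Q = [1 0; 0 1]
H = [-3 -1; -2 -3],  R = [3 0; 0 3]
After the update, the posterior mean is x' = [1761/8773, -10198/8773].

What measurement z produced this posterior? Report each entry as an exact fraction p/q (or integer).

z = [1, 3]

x̄ = F·x = [3, 1]
P̄ = F·P·Fᵀ + Q = [7 2; 2 23]
S = H·P̄·Hᵀ + R = [101 133; 133 262]
K = P̄·Hᵀ·S⁻¹ = [-3366/8773 1039/8773; 2111/8773 -3516/8773]
x' − x̄ = [-24558/8773, -18971/8773] = K·y
y = (KᵀK)⁻¹·Kᵀ·(x' − x̄) = [11, 12]
z = y + H·x̄ = [11, 12] + [-10, -9] = [1, 3]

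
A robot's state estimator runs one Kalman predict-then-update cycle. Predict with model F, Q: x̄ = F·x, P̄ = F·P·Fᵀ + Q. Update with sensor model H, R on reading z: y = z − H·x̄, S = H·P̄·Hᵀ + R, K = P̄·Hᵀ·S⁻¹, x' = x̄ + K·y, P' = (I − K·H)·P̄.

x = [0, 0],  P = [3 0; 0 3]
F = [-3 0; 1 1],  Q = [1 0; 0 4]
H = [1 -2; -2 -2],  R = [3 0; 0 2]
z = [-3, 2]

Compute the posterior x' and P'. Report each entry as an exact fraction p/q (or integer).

x̄ = F·x = [0, 0]
P̄ = F·P·Fᵀ + Q = [28 -9; -9 10]
y = z − H·x̄ = [-3, 2]
S = H·P̄·Hᵀ + R = [107 -34; -34 82]
K = P̄·Hᵀ·S⁻¹ = [1240/3809 -1251/3809; -1223/3809 -600/3809]
x' = x̄ + K·y = [-6222/3809, 2469/3809]
P' = (I − K·H)·P̄ = [2074/3809 -823/3809; -823/3809 1423/3809]

x' = [-6222/3809, 2469/3809]
P' = [2074/3809 -823/3809; -823/3809 1423/3809]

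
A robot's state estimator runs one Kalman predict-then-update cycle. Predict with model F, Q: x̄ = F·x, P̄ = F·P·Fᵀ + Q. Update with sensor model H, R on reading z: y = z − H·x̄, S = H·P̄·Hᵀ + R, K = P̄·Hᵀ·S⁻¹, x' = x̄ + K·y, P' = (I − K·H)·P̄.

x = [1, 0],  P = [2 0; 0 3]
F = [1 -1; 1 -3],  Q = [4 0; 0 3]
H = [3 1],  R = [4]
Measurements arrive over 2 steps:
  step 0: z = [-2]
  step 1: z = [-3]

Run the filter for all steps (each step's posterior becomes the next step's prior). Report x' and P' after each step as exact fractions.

step 0: x' = [-15/61, -69/61], P' = [203/183 -457/183; -457/183 1631/183]
step 1: x' = [-71622/91769, -53997/91769], P' = [97528/91769 -223128/91769; -223128/91769 825164/91769]

step 0: x̄ = F·x = [1, 1]
step 0: P̄ = F·P·Fᵀ + Q = [9 11; 11 32]
step 0: y = z − H·x̄ = [-6]
step 0: S = H·P̄·Hᵀ + R = [183]
step 0: K = P̄·Hᵀ·S⁻¹ = [38/183; 65/183]
step 0: x' = x̄ + K·y = [-15/61, -69/61]
step 0: P' = (I − K·H)·P̄ = [203/183 -457/183; -457/183 1631/183]
step 1: x̄ = F·x = [54/61, 192/61]
step 1: P̄ = F·P·Fᵀ + Q = [1160/61 2308/61; 2308/61 18173/183]
step 1: y = z − H·x̄ = [-537/61]
step 1: S = H·P̄·Hᵀ + R = [91769/183]
step 1: K = P̄·Hᵀ·S⁻¹ = [17364/91769; 38945/91769]
step 1: x' = x̄ + K·y = [-71622/91769, -53997/91769]
step 1: P' = (I − K·H)·P̄ = [97528/91769 -223128/91769; -223128/91769 825164/91769]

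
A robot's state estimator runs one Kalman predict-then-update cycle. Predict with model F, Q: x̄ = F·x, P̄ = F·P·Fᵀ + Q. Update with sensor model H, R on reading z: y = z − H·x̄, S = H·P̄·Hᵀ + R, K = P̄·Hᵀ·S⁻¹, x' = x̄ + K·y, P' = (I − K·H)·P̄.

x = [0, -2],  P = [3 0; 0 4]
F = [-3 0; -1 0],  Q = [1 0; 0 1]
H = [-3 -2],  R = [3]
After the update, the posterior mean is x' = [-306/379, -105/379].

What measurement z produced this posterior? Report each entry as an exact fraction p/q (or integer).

z = [3]

x̄ = F·x = [0, 0]
P̄ = F·P·Fᵀ + Q = [28 9; 9 4]
S = H·P̄·Hᵀ + R = [379]
K = P̄·Hᵀ·S⁻¹ = [-102/379; -35/379]
x' − x̄ = [-306/379, -105/379] = K·y
y = (KᵀK)⁻¹·Kᵀ·(x' − x̄) = [3]
z = y + H·x̄ = [3] + [0] = [3]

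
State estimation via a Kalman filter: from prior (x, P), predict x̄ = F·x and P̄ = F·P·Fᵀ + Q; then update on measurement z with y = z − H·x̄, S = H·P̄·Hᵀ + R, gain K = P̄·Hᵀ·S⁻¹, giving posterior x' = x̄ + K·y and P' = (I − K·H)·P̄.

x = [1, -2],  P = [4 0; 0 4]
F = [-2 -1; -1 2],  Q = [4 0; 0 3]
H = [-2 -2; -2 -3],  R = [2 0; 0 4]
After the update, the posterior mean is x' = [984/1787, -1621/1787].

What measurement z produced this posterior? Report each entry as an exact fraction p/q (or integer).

z = [1, 1]

x̄ = F·x = [0, -5]
P̄ = F·P·Fᵀ + Q = [24 0; 0 23]
S = H·P̄·Hᵀ + R = [190 234; 234 307]
K = P̄·Hᵀ·S⁻¹ = [-1752/1787 1056/1787; 1012/1787 -1173/1787]
x' − x̄ = [984/1787, 7314/1787] = K·y
y = (KᵀK)⁻¹·Kᵀ·(x' − x̄) = [-9, -14]
z = y + H·x̄ = [-9, -14] + [10, 15] = [1, 1]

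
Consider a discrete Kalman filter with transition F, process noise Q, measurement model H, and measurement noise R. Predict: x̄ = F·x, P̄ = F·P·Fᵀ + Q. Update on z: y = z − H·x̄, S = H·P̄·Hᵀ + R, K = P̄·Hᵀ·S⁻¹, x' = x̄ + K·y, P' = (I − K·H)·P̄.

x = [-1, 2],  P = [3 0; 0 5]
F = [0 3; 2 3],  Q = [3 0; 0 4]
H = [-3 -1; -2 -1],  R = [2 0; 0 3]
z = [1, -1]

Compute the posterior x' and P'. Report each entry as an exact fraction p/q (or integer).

x̄ = F·x = [6, 4]
P̄ = F·P·Fᵀ + Q = [48 45; 45 61]
y = z − H·x̄ = [23, 15]
S = H·P̄·Hᵀ + R = [765 574; 574 436]
K = P̄·Hᵀ·S⁻¹ = [-735/2032 621/4064; 609/2032 -3011/4064]
x' = x̄ + K·y = [-111/4064, -895/4064]
P' = (I − K·H)·P̄ = [4803/4064 -11469/4064; -11469/4064 31971/4064]

x' = [-111/4064, -895/4064]
P' = [4803/4064 -11469/4064; -11469/4064 31971/4064]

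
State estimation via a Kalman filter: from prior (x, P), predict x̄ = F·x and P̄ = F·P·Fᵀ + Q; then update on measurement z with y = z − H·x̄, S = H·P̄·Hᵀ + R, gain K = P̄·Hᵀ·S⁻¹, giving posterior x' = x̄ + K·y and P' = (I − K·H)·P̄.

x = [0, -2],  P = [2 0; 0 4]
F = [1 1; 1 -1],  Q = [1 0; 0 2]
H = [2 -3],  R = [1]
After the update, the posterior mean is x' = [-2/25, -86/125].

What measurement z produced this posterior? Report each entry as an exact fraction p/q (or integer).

z = [2]

x̄ = F·x = [-2, 2]
P̄ = F·P·Fᵀ + Q = [7 -2; -2 8]
S = H·P̄·Hᵀ + R = [125]
K = P̄·Hᵀ·S⁻¹ = [4/25; -28/125]
x' − x̄ = [48/25, -336/125] = K·y
y = (KᵀK)⁻¹·Kᵀ·(x' − x̄) = [12]
z = y + H·x̄ = [12] + [-10] = [2]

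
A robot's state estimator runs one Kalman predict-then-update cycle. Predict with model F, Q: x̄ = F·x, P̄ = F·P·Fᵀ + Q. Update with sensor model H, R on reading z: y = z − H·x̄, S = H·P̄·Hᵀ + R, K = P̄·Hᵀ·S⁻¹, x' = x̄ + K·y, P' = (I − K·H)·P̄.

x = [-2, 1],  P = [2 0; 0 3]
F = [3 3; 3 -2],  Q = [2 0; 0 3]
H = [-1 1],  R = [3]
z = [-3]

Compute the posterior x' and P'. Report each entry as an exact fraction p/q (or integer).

x̄ = F·x = [-3, -8]
P̄ = F·P·Fᵀ + Q = [47 0; 0 33]
y = z − H·x̄ = [2]
S = H·P̄·Hᵀ + R = [83]
K = P̄·Hᵀ·S⁻¹ = [-47/83; 33/83]
x' = x̄ + K·y = [-343/83, -598/83]
P' = (I − K·H)·P̄ = [1692/83 1551/83; 1551/83 1650/83]

x' = [-343/83, -598/83]
P' = [1692/83 1551/83; 1551/83 1650/83]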